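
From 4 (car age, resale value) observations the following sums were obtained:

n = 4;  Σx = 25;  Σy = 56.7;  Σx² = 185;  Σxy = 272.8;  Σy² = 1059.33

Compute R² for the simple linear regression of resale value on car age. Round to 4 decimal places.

0.9055

Sxx = Σx² − (Σx)²/n = 185 − 156.25 = 28.75
Sxy = Σxy − (Σx)(Σy)/n = 272.8 − 354.375 = -81.575
Syy = Σy² − (Σy)²/n = 1059.33 − 803.7225 = 255.6075
R² = Sxy²/(Sxx·Syy) = (-81.575)²/(28.75·255.6075) = 0.905530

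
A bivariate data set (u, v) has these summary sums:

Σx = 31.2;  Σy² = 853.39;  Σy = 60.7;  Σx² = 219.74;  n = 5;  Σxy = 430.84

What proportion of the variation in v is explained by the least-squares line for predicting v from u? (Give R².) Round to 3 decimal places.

Sxx = Σx² − (Σx)²/n = 219.74 − 194.688 = 25.052
Sxy = Σxy − (Σx)(Σy)/n = 430.84 − 378.768 = 52.072
Syy = Σy² − (Σy)²/n = 853.39 − 736.898 = 116.492
R² = Sxy²/(Sxx·Syy) = (52.072)²/(25.052·116.492) = 0.929116

0.929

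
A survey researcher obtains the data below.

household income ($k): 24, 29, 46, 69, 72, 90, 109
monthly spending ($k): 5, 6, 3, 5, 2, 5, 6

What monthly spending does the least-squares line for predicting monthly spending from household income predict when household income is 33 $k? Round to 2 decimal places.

4.48

n = 7, Σx = 439, Σy = 32, Σxy = 2025, Σx² = 33459
Sxx = Σx² − (Σx)²/n = 33459 − 27531.571429 = 5927.428571
Sxy = Σxy − (Σx)(Σy)/n = 2025 − 2006.857143 = 18.142857
b = Sxy/Sxx = 18.142857/5927.428571 = 0.003061
a = ȳ − b·x̄ = 4.571429 − 0.003061·62.714286 = 4.379471
ŷ(33) = a + b·33 = 4.379471 + 0.003061·33 = 4.480478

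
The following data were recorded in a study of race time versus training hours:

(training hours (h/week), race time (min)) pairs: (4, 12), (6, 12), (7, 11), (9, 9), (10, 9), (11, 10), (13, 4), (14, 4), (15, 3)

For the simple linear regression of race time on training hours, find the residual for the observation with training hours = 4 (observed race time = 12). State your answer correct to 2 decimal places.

n = 9, Σx = 89, Σy = 74, Σxy = 631, Σx² = 993
Sxx = Σx² − (Σx)²/n = 993 − 880.111111 = 112.888889
Sxy = Σxy − (Σx)(Σy)/n = 631 − 731.777778 = -100.777778
b = Sxy/Sxx = -100.777778/112.888889 = -0.892717
a = ȳ − b·x̄ = 8.222222 − (-0.892717)·9.888889 = 17.050197
ŷ(4) = 17.050197 + (-0.892717)·4 = 13.479331
residual = y − ŷ = 12 − 13.479331 = -1.479331

-1.48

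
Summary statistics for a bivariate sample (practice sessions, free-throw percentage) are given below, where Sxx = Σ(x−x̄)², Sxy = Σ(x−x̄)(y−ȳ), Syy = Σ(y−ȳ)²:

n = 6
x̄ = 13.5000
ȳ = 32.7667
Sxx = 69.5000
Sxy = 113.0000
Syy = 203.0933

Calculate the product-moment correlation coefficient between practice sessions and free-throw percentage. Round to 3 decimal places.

0.951

r = Sxy/√(Sxx·Syy) = 113/√(14114.98435) = 113/118.806500 = 0.951126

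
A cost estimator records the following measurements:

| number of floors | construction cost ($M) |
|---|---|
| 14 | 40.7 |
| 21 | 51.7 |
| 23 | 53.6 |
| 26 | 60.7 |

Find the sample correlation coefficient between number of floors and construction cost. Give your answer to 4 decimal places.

0.9934

n = 4, Σx = 84, Σy = 206.7, Σxy = 4466.5, Σx² = 1842, Σy² = 10886.83
Sxx = Σx² − (Σx)²/n = 1842 − 1764 = 78
Sxy = Σxy − (Σx)(Σy)/n = 4466.5 − 4340.7 = 125.8
Syy = Σy² − (Σy)²/n = 10886.83 − 10681.2225 = 205.6075
r = Sxy/√(Sxx·Syy) = 125.8/√(16037.385) = 125.8/126.638797 = 0.993376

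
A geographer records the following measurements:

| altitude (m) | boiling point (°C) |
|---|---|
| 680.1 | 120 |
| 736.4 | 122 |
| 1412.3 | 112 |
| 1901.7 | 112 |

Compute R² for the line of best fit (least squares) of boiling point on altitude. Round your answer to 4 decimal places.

0.8487

n = 4, Σx = 4730.5, Σy = 466, Σxy = 542620.8, Σx² = 6615875.15, Σy² = 54372
Sxx = Σx² − (Σx)²/n = 6615875.15 − 5594407.5625 = 1021467.5875
Sxy = Σxy − (Σx)(Σy)/n = 542620.8 − 551103.25 = -8482.45
Syy = Σy² − (Σy)²/n = 54372 − 54289 = 83
R² = Sxy²/(Sxx·Syy) = (-8482.45)²/(1021467.5875·83) = 0.848672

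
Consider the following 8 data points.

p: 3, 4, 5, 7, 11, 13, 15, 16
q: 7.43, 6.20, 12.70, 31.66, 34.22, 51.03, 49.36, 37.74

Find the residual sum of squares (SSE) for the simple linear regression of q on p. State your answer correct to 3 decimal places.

412.253

n = 8, Σx = 74, Σy = 230.34, Σxy = 2716.26, Σx² = 870, Σy² = 8893.077
Sxx = Σx² − (Σx)²/n = 870 − 684.5 = 185.5
Sxy = Σxy − (Σx)(Σy)/n = 2716.26 − 2130.645 = 585.615
Syy = Σy² − (Σy)²/n = 8893.077 − 6632.06445 = 2261.01255
b = Sxy/Sxx = 585.615/185.5 = 3.156954
SSE = Syy − b·Sxy = 2261.01255 − 3.156954·585.615 = 412.252829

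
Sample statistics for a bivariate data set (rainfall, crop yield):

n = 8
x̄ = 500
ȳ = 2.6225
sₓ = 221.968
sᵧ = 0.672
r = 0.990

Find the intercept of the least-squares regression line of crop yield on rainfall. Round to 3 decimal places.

1.124

b = r · sᵧ/sₓ = 0.99 · 0.672/221.968 = 0.002997
a = ȳ − b·x̄ = 2.6225 − 0.002997·500 = 1.123906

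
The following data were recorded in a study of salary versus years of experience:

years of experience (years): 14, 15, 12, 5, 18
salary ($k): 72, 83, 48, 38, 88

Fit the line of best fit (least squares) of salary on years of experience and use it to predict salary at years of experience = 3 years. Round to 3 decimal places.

25.297

n = 5, Σx = 64, Σy = 329, Σxy = 4603, Σx² = 914
Sxx = Σx² − (Σx)²/n = 914 − 819.2 = 94.8
Sxy = Σxy − (Σx)(Σy)/n = 4603 − 4211.2 = 391.8
b = Sxy/Sxx = 391.8/94.8 = 4.132911
a = ȳ − b·x̄ = 65.8 − 4.132911·12.8 = 12.898734
ŷ(3) = a + b·3 = 12.898734 + 4.132911·3 = 25.297468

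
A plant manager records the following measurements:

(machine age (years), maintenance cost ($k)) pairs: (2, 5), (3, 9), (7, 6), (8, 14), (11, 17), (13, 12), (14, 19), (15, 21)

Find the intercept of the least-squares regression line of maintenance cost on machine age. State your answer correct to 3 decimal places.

3.523

n = 8, Σx = 73, Σy = 103, Σxy = 1115, Σx² = 837
Sxx = Σx² − (Σx)²/n = 837 − 666.125 = 170.875
Sxy = Σxy − (Σx)(Σy)/n = 1115 − 939.875 = 175.125
b = Sxy/Sxx = 175.125/170.875 = 1.024872
a = ȳ − b·x̄ = 12.875 − 1.024872·9.125 = 3.523043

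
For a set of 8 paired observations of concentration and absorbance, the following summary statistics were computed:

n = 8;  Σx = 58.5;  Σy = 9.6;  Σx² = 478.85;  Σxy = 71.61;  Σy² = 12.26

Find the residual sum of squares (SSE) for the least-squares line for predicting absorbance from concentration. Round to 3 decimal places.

Sxx = Σx² − (Σx)²/n = 478.85 − 427.78125 = 51.06875
Sxy = Σxy − (Σx)(Σy)/n = 71.61 − 70.2 = 1.41
Syy = Σy² − (Σy)²/n = 12.26 − 11.52 = 0.74
b = Sxy/Sxx = 1.41/51.06875 = 0.027610
SSE = Syy − b·Sxy = 0.74 − 0.027610·1.41 = 0.701070

0.701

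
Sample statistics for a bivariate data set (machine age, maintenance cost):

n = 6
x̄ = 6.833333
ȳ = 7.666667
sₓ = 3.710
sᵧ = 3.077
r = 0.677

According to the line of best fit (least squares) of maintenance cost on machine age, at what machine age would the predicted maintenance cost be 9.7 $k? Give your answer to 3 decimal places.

b = r · sᵧ/sₓ = 0.677 · 3.077/3.71 = 0.561490
a = ȳ − b·x̄ = 7.666667 − 0.561490·6.833333 = 3.829817
Set a + b·x = 9.7: x = (9.7 − 3.829817) / 0.561490 = 10.454648

10.455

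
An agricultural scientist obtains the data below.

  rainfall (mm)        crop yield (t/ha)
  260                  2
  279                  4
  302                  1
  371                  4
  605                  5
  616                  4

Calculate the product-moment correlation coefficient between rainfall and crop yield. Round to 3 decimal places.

n = 6, Σx = 2433, Σy = 20, Σxy = 8911, Σx² = 1119767, Σy² = 78
Sxx = Σx² − (Σx)²/n = 1119767 − 986581.5 = 133185.5
Sxy = Σxy − (Σx)(Σy)/n = 8911 − 8110 = 801
Syy = Σy² − (Σy)²/n = 78 − 66.666667 = 11.333333
r = Sxy/√(Sxx·Syy) = 801/√(1509435.666667) = 801/1228.590927 = 0.651966

0.652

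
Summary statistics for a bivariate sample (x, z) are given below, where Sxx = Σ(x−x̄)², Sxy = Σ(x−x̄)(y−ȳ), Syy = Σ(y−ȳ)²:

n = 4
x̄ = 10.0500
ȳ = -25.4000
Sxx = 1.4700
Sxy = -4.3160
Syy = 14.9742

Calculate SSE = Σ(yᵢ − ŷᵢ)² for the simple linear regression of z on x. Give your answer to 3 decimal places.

b = Sxy/Sxx = -4.316/1.47 = -2.936054
SSE = Syy − b·Sxy = 14.9742 − (-2.936054)·(-4.316) = 2.302189

2.302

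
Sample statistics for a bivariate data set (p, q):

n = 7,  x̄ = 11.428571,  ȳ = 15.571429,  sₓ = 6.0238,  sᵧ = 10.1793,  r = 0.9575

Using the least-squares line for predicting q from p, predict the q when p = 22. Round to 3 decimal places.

32.676

b = r · sᵧ/sₓ = 0.9575 · 10.1793/6.0238 = 1.618028
a = ȳ − b·x̄ = 15.571429 − 1.618028·11.428571 = -2.920324
ŷ(22) = a + b·22 = -2.920324 + 1.618028·22 = 32.676302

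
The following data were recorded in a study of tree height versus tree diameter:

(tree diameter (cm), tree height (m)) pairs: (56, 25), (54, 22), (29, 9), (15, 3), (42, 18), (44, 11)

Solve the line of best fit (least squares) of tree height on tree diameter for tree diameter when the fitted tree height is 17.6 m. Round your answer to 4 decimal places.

n = 6, Σx = 240, Σy = 88, Σxy = 4134, Σx² = 10818
Sxx = Σx² − (Σx)²/n = 10818 − 9600 = 1218
Sxy = Σxy − (Σx)(Σy)/n = 4134 − 3520 = 614
b = Sxy/Sxx = 614/1218 = 0.504105
a = ȳ − b·x̄ = 14.666667 − 0.504105·40 = -5.497537
Set a + b·x = 17.6: x = (17.6 − (-5.497537)) / 0.504105 = 45.818893

45.8189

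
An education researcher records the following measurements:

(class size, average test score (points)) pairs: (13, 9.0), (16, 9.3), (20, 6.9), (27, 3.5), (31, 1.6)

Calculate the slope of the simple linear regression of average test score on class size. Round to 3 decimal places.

-0.446

n = 5, Σx = 107, Σy = 30.3, Σxy = 547.9, Σx² = 2515
Sxx = Σx² − (Σx)²/n = 2515 − 2289.8 = 225.2
Sxy = Σxy − (Σx)(Σy)/n = 547.9 − 648.42 = -100.52
b = Sxy/Sxx = -100.52/225.2 = -0.446359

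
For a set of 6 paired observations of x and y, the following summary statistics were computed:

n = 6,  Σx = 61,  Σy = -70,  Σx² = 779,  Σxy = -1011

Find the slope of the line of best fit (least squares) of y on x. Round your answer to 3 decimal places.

-1.885

Sxx = Σx² − (Σx)²/n = 779 − 620.166667 = 158.833333
Sxy = Σxy − (Σx)(Σy)/n = -1011 − (-711.666667) = -299.333333
b = Sxy/Sxx = -299.333333/158.833333 = -1.884575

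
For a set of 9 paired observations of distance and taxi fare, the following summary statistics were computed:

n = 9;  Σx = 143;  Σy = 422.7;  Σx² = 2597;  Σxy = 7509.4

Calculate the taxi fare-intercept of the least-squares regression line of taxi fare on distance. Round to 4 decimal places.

Sxx = Σx² − (Σx)²/n = 2597 − 2272.111111 = 324.888889
Sxy = Σxy − (Σx)(Σy)/n = 7509.4 − 6716.233333 = 793.166667
b = Sxy/Sxx = 793.166667/324.888889 = 2.441347
a = ȳ − b·x̄ = 46.966667 − 2.441347·15.888889 = 8.176368

8.1764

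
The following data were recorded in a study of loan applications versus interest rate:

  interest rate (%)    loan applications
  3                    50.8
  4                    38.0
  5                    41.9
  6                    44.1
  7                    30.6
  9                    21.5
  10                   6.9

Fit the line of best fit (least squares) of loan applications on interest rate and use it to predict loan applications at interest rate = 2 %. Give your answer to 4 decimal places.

56.7043

n = 7, Σx = 44, Σy = 233.8, Σxy = 1255.2, Σx² = 316
Sxx = Σx² − (Σx)²/n = 316 − 276.571429 = 39.428571
Sxy = Σxy − (Σx)(Σy)/n = 1255.2 − 1469.6 = -214.4
b = Sxy/Sxx = -214.4/39.428571 = -5.437681
a = ȳ − b·x̄ = 33.4 − (-5.437681)·6.285714 = 67.579710
ŷ(2) = a + b·2 = 67.579710 + (-5.437681)·2 = 56.704348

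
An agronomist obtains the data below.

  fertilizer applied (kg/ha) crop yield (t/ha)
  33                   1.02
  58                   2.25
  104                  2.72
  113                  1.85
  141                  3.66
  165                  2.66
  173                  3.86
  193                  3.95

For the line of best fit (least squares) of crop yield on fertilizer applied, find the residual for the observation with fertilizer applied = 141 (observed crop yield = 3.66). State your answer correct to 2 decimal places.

n = 8, Σx = 980, Σy = 21.97, Σxy = 3041.18, Σx² = 142322
Sxx = Σx² − (Σx)²/n = 142322 − 120050 = 22272
Sxy = Σxy − (Σx)(Σy)/n = 3041.18 − 2691.325 = 349.855
b = Sxy/Sxx = 349.855/22272 = 0.015708
a = ȳ − b·x̄ = 2.74625 − 0.015708·122.5 = 0.821985
ŷ(141) = 0.821985 + 0.015708·141 = 3.036853
residual = y − ŷ = 3.66 − 3.036853 = 0.623147

0.62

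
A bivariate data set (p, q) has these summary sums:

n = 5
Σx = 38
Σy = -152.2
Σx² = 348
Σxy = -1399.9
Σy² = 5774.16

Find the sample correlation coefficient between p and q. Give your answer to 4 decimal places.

-0.9356

Sxx = Σx² − (Σx)²/n = 348 − 288.8 = 59.2
Sxy = Σxy − (Σx)(Σy)/n = -1399.9 − (-1156.72) = -243.18
Syy = Σy² − (Σy)²/n = 5774.16 − 4632.968 = 1141.192
r = Sxy/√(Sxx·Syy) = -243.18/√(67558.5664) = -243.18/259.920308 = -0.935594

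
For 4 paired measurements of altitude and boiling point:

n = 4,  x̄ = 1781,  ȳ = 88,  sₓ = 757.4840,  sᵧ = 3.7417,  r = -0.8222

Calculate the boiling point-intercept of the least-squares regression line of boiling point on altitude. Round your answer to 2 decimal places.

95.23

b = r · sᵧ/sₓ = -0.8222 · 3.7417/757.484 = -0.004061
a = ȳ − b·x̄ = 88 − (-0.004061)·1781 = 95.233307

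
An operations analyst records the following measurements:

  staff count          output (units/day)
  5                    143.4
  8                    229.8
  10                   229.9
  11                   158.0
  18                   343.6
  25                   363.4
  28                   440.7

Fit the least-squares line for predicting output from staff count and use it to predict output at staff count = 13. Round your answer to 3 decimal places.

n = 7, Σx = 105, Σy = 1908.8, Σxy = 34201.8, Σx² = 2043
Sxx = Σx² − (Σx)²/n = 2043 − 1575 = 468
Sxy = Σxy − (Σx)(Σy)/n = 34201.8 − 28632 = 5569.8
b = Sxy/Sxx = 5569.8/468 = 11.901282
a = ȳ − b·x̄ = 272.685714 − 11.901282·15 = 94.166484
ŷ(13) = a + b·13 = 94.166484 + 11.901282·13 = 248.883150

248.883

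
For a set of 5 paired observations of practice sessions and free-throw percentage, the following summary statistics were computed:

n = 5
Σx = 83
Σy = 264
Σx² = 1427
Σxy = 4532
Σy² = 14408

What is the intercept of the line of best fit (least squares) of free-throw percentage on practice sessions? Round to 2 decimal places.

Sxx = Σx² − (Σx)²/n = 1427 − 1377.8 = 49.2
Sxy = Σxy − (Σx)(Σy)/n = 4532 − 4382.4 = 149.6
b = Sxy/Sxx = 149.6/49.2 = 3.040650
a = ȳ − b·x̄ = 52.8 − 3.040650·16.6 = 2.325203

2.33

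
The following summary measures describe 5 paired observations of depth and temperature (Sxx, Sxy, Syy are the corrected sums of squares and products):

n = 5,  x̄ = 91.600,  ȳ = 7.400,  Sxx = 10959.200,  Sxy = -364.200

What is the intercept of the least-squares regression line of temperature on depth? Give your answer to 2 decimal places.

b = Sxy/Sxx = -364.2/10959.2 = -0.033232
a = ȳ − b·x̄ = 7.4 − (-0.033232)·91.6 = 10.444084

10.44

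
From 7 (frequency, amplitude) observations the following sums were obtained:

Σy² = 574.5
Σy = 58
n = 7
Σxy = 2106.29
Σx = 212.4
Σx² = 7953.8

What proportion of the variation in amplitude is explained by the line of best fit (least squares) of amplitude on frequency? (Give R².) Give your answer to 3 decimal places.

Sxx = Σx² − (Σx)²/n = 7953.8 − 6444.822857 = 1508.977143
Sxy = Σxy − (Σx)(Σy)/n = 2106.29 − 1759.885714 = 346.404286
Syy = Σy² − (Σy)²/n = 574.5 − 480.571429 = 93.928571
R² = Sxy²/(Sxx·Syy) = (346.404286)²/(1508.977143·93.928571) = 0.846615

0.847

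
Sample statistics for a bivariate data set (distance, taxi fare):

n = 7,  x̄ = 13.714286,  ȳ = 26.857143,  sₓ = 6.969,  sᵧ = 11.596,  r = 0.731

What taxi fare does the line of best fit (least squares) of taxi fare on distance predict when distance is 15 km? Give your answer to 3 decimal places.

b = r · sᵧ/sₓ = 0.731 · 11.596/6.969 = 1.216340
a = ȳ − b·x̄ = 26.857143 − 1.216340·13.714286 = 10.175903
ŷ(15) = a + b·15 = 10.175903 + 1.216340·15 = 28.421009

28.421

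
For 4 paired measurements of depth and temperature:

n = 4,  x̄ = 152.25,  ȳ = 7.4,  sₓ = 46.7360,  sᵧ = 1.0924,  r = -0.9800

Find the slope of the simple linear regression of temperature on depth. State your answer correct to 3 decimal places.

b = r · sᵧ/sₓ = -0.98 · 1.0924/46.736 = -0.022906

-0.023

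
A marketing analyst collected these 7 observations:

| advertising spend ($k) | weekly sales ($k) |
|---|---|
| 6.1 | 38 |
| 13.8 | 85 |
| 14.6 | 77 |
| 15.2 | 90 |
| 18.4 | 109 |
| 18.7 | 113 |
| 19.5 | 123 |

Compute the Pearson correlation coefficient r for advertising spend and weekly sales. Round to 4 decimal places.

0.9838

n = 7, Σx = 106.3, Σy = 635, Σxy = 10414.2, Σx² = 1740.35, Σy² = 62477
Sxx = Σx² − (Σx)²/n = 1740.35 − 1614.241429 = 126.108571
Sxy = Σxy − (Σx)(Σy)/n = 10414.2 − 9642.928571 = 771.271429
Syy = Σy² − (Σy)²/n = 62477 − 57603.571429 = 4873.428571
r = Sxy/√(Sxx·Syy) = 771.271429/√(614581.115102) = 771.271429/783.952240 = 0.983825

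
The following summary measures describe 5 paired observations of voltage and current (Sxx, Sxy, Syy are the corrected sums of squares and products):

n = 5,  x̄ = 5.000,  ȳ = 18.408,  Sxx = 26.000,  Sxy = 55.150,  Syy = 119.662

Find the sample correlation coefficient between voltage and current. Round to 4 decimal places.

r = Sxy/√(Sxx·Syy) = 55.15/√(3111.212) = 55.15/55.778239 = 0.988737

0.9887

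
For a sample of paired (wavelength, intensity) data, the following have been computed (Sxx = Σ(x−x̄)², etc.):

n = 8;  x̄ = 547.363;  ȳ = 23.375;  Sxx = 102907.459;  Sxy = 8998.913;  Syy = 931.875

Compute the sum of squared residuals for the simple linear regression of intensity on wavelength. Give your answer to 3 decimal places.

144.950

b = Sxy/Sxx = 8998.913/102907.459 = 0.087447
SSE = Syy − b·Sxy = 931.875 − 0.087447·8998.913 = 144.950165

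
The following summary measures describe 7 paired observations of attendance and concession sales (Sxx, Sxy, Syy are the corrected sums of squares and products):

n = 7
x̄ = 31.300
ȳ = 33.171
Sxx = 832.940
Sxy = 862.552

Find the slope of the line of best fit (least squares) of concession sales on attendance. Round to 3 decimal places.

b = Sxy/Sxx = 862.552/832.94 = 1.035551

1.036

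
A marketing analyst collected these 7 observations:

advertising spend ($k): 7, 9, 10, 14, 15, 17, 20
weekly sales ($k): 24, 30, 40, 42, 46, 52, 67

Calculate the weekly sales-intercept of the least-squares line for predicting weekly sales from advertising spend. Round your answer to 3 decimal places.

n = 7, Σx = 92, Σy = 301, Σxy = 4340, Σx² = 1340
Sxx = Σx² − (Σx)²/n = 1340 − 1209.142857 = 130.857143
Sxy = Σxy − (Σx)(Σy)/n = 4340 − 3956 = 384
b = Sxy/Sxx = 384/130.857143 = 2.934498
a = ȳ − b·x̄ = 43 − 2.934498·13.142857 = 4.432314

4.432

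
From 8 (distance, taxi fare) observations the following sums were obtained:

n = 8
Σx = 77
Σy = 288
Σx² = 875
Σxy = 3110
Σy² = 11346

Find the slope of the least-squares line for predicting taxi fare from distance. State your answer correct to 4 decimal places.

Sxx = Σx² − (Σx)²/n = 875 − 741.125 = 133.875
Sxy = Σxy − (Σx)(Σy)/n = 3110 − 2772 = 338
b = Sxy/Sxx = 338/133.875 = 2.524743

2.5247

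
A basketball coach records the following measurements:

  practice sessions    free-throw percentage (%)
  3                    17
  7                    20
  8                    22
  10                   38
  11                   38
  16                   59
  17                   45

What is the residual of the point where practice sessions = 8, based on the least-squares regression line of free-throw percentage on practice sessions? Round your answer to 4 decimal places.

n = 7, Σx = 72, Σy = 239, Σxy = 2874, Σx² = 888
Sxx = Σx² − (Σx)²/n = 888 − 740.571429 = 147.428571
Sxy = Σxy − (Σx)(Σy)/n = 2874 − 2458.285714 = 415.714286
b = Sxy/Sxx = 415.714286/147.428571 = 2.819767
a = ȳ − b·x̄ = 34.142857 − 2.819767·10.285714 = 5.139535
ŷ(8) = 5.139535 + 2.819767·8 = 27.697674
residual = y − ŷ = 22 − 27.697674 = -5.697674

-5.6977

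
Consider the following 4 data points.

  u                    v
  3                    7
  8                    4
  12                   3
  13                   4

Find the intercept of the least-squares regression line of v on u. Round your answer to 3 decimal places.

7.548

n = 4, Σx = 36, Σy = 18, Σxy = 141, Σx² = 386
Sxx = Σx² − (Σx)²/n = 386 − 324 = 62
Sxy = Σxy − (Σx)(Σy)/n = 141 − 162 = -21
b = Sxy/Sxx = -21/62 = -0.338710
a = ȳ − b·x̄ = 4.5 − (-0.338710)·9 = 7.548387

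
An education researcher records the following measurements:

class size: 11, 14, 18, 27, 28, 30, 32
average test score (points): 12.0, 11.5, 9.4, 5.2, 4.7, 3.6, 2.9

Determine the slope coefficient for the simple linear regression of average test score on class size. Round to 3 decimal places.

n = 7, Σx = 160, Σy = 49.3, Σxy = 935, Σx² = 4078
Sxx = Σx² − (Σx)²/n = 4078 − 3657.142857 = 420.857143
Sxy = Σxy − (Σx)(Σy)/n = 935 − 1126.857143 = -191.857143
b = Sxy/Sxx = -191.857143/420.857143 = -0.455872

-0.456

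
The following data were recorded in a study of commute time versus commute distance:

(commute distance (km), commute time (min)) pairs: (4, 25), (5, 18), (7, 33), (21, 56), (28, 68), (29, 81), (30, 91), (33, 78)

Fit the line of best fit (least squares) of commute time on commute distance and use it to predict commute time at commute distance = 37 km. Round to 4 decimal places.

94.1847

n = 8, Σx = 157, Σy = 450, Σxy = 11154, Σx² = 4145
Sxx = Σx² − (Σx)²/n = 4145 − 3081.125 = 1063.875
Sxy = Σxy − (Σx)(Σy)/n = 11154 − 8831.25 = 2322.75
b = Sxy/Sxx = 2322.75/1063.875 = 2.183292
a = ȳ − b·x̄ = 56.25 − 2.183292·19.625 = 13.402890
ŷ(37) = a + b·37 = 13.402890 + 2.183292·37 = 94.184702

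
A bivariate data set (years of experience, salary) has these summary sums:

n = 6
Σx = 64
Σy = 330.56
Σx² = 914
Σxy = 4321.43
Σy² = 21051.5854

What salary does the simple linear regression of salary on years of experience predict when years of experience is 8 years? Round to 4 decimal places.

Sxx = Σx² − (Σx)²/n = 914 − 682.666667 = 231.333333
Sxy = Σxy − (Σx)(Σy)/n = 4321.43 − 3525.973333 = 795.456667
b = Sxy/Sxx = 795.456667/231.333333 = 3.438573
a = ȳ − b·x̄ = 55.093333 − 3.438573·10.666667 = 18.415216
ŷ(8) = a + b·8 = 18.415216 + 3.438573·8 = 45.923804

45.9238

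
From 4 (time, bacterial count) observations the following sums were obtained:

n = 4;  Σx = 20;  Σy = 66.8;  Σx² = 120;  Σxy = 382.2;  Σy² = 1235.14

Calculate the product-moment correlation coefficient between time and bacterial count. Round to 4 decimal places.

0.9856

Sxx = Σx² − (Σx)²/n = 120 − 100 = 20
Sxy = Σxy − (Σx)(Σy)/n = 382.2 − 334 = 48.2
Syy = Σy² − (Σy)²/n = 1235.14 − 1115.56 = 119.58
r = Sxy/√(Sxx·Syy) = 48.2/√(2391.6) = 48.2/48.903988 = 0.985605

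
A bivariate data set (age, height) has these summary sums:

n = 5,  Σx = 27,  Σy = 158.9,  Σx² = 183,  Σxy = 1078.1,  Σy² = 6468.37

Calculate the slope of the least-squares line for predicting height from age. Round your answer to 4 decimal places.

5.9151

Sxx = Σx² − (Σx)²/n = 183 − 145.8 = 37.2
Sxy = Σxy − (Σx)(Σy)/n = 1078.1 − 858.06 = 220.04
b = Sxy/Sxx = 220.04/37.2 = 5.915054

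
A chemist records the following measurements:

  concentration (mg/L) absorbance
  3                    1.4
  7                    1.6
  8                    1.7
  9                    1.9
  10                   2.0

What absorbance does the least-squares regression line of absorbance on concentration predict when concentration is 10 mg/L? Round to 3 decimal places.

1.939

n = 5, Σx = 37, Σy = 8.6, Σxy = 66.1, Σx² = 303
Sxx = Σx² − (Σx)²/n = 303 − 273.8 = 29.2
Sxy = Σxy − (Σx)(Σy)/n = 66.1 − 63.64 = 2.46
b = Sxy/Sxx = 2.46/29.2 = 0.084247
a = ȳ − b·x̄ = 1.72 − 0.084247·7.4 = 1.096575
ŷ(10) = a + b·10 = 1.096575 + 0.084247·10 = 1.939041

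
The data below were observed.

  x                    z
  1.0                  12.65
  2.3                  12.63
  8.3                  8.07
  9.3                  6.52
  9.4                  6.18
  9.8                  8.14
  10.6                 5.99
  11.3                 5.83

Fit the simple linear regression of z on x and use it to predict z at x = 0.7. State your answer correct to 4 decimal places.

13.2590

n = 8, Σx = 62, Σy = 66.01, Σxy = 436.553, Σx² = 586.12
Sxx = Σx² − (Σx)²/n = 586.12 − 480.5 = 105.62
Sxy = Σxy − (Σx)(Σy)/n = 436.553 − 511.5775 = -75.0245
b = Sxy/Sxx = -75.0245/105.62 = -0.710325
a = ȳ − b·x̄ = 8.25125 − (-0.710325)·7.75 = 13.756267
ŷ(0.7) = a + b·0.7 = 13.756267 + (-0.710325)·0.7 = 13.259039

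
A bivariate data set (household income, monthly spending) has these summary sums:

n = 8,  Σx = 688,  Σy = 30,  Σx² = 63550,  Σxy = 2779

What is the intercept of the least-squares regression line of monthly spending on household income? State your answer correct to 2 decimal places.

Sxx = Σx² − (Σx)²/n = 63550 − 59168 = 4382
Sxy = Σxy − (Σx)(Σy)/n = 2779 − 2580 = 199
b = Sxy/Sxx = 199/4382 = 0.045413
a = ȳ − b·x̄ = 3.75 − 0.045413·86 = -0.155523

-0.16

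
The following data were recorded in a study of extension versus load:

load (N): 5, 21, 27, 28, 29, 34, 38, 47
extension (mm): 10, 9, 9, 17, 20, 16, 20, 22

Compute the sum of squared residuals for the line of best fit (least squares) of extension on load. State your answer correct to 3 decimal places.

82.437

n = 8, Σx = 229, Σy = 123, Σxy = 3876, Σx² = 7629, Σy² = 2091
Sxx = Σx² − (Σx)²/n = 7629 − 6555.125 = 1073.875
Sxy = Σxy − (Σx)(Σy)/n = 3876 − 3520.875 = 355.125
Syy = Σy² − (Σy)²/n = 2091 − 1891.125 = 199.875
b = Sxy/Sxx = 355.125/1073.875 = 0.330695
SSE = Syy − b·Sxy = 199.875 − 0.330695·355.125 = 82.436969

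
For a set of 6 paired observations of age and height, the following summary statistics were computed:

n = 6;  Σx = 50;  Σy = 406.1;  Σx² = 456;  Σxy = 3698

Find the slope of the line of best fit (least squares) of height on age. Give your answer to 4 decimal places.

7.9788

Sxx = Σx² − (Σx)²/n = 456 − 416.666667 = 39.333333
Sxy = Σxy − (Σx)(Σy)/n = 3698 − 3384.166667 = 313.833333
b = Sxy/Sxx = 313.833333/39.333333 = 7.978814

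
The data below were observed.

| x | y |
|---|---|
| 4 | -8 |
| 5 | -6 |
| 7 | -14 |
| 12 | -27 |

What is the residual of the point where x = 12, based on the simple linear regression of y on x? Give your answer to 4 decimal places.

-0.2237

n = 4, Σx = 28, Σy = -55, Σxy = -484, Σx² = 234
Sxx = Σx² − (Σx)²/n = 234 − 196 = 38
Sxy = Σxy − (Σx)(Σy)/n = -484 − (-385) = -99
b = Sxy/Sxx = -99/38 = -2.605263
a = ȳ − b·x̄ = -13.75 − (-2.605263)·7 = 4.486842
ŷ(12) = 4.486842 + (-2.605263)·12 = -26.776316
residual = y − ŷ = -27 − (-26.776316) = -0.223684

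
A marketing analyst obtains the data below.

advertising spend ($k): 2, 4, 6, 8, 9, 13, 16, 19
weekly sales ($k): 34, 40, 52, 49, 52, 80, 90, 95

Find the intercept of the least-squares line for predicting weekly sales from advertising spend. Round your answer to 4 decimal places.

24.3310

n = 8, Σx = 77, Σy = 492, Σxy = 5685, Σx² = 987
Sxx = Σx² − (Σx)²/n = 987 − 741.125 = 245.875
Sxy = Σxy − (Σx)(Σy)/n = 5685 − 4735.5 = 949.5
b = Sxy/Sxx = 949.5/245.875 = 3.861718
a = ȳ − b·x̄ = 61.5 − 3.861718·9.625 = 24.330961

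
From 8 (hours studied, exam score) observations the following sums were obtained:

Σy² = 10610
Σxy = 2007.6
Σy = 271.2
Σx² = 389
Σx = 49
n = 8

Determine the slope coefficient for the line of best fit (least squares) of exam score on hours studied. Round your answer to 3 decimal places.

3.899

Sxx = Σx² − (Σx)²/n = 389 − 300.125 = 88.875
Sxy = Σxy − (Σx)(Σy)/n = 2007.6 − 1661.1 = 346.5
b = Sxy/Sxx = 346.5/88.875 = 3.898734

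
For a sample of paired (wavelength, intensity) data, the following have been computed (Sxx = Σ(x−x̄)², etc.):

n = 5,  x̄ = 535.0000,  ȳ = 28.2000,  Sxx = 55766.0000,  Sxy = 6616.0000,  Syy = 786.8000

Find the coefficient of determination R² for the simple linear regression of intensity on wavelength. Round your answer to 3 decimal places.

R² = Sxy²/(Sxx·Syy) = (6616)²/(55766·786.8) = 0.997602

0.998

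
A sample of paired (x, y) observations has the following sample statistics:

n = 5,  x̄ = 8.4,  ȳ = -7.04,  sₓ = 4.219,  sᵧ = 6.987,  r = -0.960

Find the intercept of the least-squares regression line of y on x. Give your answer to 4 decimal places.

6.3146

b = r · sᵧ/sₓ = -0.96 · 6.987/4.219 = -1.589836
a = ȳ − b·x̄ = -7.04 − (-1.589836)·8.4 = 6.314626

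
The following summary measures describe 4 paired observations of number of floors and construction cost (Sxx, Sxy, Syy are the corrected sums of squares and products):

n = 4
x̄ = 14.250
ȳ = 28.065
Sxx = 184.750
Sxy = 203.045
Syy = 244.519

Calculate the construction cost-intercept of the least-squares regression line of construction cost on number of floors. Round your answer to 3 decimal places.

b = Sxy/Sxx = 203.045/184.75 = 1.099026
a = ȳ − b·x̄ = 28.065 − 1.099026·14.25 = 12.403884

12.404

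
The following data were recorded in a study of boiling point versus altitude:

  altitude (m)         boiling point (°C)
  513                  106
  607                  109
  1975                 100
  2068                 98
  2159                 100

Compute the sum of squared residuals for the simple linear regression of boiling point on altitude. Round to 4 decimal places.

9.2830

n = 5, Σx = 7322, Σy = 513, Σxy = 736605, Σx² = 13470148, Σy² = 52721
Sxx = Σx² − (Σx)²/n = 13470148 − 10722336.8 = 2747811.2
Sxy = Σxy − (Σx)(Σy)/n = 736605 − 751237.2 = -14632.2
Syy = Σy² − (Σy)²/n = 52721 − 52633.8 = 87.2
b = Sxy/Sxx = -14632.2/2747811.2 = -0.005325
SSE = Syy − b·Sxy = 87.2 − (-0.005325)·(-14632.2) = 9.282974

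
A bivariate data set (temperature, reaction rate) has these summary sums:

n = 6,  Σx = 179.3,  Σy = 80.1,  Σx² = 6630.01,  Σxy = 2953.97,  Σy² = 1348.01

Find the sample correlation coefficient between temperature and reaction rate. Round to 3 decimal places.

0.941

Sxx = Σx² − (Σx)²/n = 6630.01 − 5358.081667 = 1271.928333
Sxy = Σxy − (Σx)(Σy)/n = 2953.97 − 2393.655 = 560.315
Syy = Σy² − (Σy)²/n = 1348.01 − 1069.335 = 278.675
r = Sxy/√(Sxx·Syy) = 560.315/√(354454.628292) = 560.315/595.360923 = 0.941135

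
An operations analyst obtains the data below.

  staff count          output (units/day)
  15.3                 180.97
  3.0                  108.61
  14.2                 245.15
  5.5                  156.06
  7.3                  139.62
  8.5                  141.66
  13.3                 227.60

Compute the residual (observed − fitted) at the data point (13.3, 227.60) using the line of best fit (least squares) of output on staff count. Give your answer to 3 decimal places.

n = 7, Σx = 67.1, Σy = 1199.67, Σxy = 12684.547, Σx² = 777.41
Sxx = Σx² − (Σx)²/n = 777.41 − 643.201429 = 134.208571
Sxy = Σxy − (Σx)(Σy)/n = 12684.547 − 11499.693857 = 1184.853143
b = Sxy/Sxx = 1184.853143/134.208571 = 8.828446
a = ȳ − b·x̄ = 171.381429 − 8.828446·9.585714 = 86.754466
ŷ(13.3) = 86.754466 + 8.828446·13.3 = 204.172800
residual = y − ŷ = 227.60 − 204.172800 = 23.427200

23.427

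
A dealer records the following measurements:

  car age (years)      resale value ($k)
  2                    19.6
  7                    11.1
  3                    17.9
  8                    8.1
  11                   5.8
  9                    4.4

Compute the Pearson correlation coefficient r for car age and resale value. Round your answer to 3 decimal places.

-0.967

n = 6, Σx = 40, Σy = 66.9, Σxy = 338.8, Σx² = 328, Σy² = 946.39
Sxx = Σx² − (Σx)²/n = 328 − 266.666667 = 61.333333
Sxy = Σxy − (Σx)(Σy)/n = 338.8 − 446 = -107.2
Syy = Σy² − (Σy)²/n = 946.39 − 745.935 = 200.455
r = Sxy/√(Sxx·Syy) = -107.2/√(12294.573333) = -107.2/110.880897 = -0.966803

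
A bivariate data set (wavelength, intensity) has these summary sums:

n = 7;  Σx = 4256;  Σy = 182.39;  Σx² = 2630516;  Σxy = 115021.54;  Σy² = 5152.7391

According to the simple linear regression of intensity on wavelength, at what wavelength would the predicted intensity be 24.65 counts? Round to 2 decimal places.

Sxx = Σx² − (Σx)²/n = 2630516 − 2587648 = 42868
Sxy = Σxy − (Σx)(Σy)/n = 115021.54 − 110893.12 = 4128.42
b = Sxy/Sxx = 4128.42/42868 = 0.096305
a = ȳ − b·x̄ = 26.055714 − 0.096305·608 = -32.497971
Set a + b·x = 24.65: x = (24.65 − (-32.497971)) / 0.096305 = 593.403578

593.40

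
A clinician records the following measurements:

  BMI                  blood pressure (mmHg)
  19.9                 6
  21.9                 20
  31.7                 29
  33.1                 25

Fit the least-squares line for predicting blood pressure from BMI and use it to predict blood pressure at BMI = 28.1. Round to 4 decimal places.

n = 4, Σx = 106.6, Σy = 80, Σxy = 2304.2, Σx² = 2976.12
Sxx = Σx² − (Σx)²/n = 2976.12 − 2840.89 = 135.23
Sxy = Σxy − (Σx)(Σy)/n = 2304.2 − 2132 = 172.2
b = Sxy/Sxx = 172.2/135.23 = 1.273386
a = ȳ − b·x̄ = 20 − 1.273386·26.65 = -13.935739
ŷ(28.1) = a + b·28.1 = -13.935739 + 1.273386·28.1 = 21.846410

21.8464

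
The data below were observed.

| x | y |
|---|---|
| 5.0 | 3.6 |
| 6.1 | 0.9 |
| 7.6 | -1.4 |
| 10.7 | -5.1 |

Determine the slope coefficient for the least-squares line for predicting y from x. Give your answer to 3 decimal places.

n = 4, Σx = 29.4, Σy = -2, Σxy = -41.72, Σx² = 234.46
Sxx = Σx² − (Σx)²/n = 234.46 − 216.09 = 18.37
Sxy = Σxy − (Σx)(Σy)/n = -41.72 − (-14.7) = -27.02
b = Sxy/Sxx = -27.02/18.37 = -1.470876

-1.471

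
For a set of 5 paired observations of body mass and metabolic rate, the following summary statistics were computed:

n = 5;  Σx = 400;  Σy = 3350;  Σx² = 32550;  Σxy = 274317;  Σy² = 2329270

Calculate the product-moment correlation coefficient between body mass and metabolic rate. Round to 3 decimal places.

Sxx = Σx² − (Σx)²/n = 32550 − 32000 = 550
Sxy = Σxy − (Σx)(Σy)/n = 274317 − 268000 = 6317
Syy = Σy² − (Σy)²/n = 2329270 − 2244500 = 84770
r = Sxy/√(Sxx·Syy) = 6317/√(46623500) = 6317/6828.140303 = 0.925142

0.925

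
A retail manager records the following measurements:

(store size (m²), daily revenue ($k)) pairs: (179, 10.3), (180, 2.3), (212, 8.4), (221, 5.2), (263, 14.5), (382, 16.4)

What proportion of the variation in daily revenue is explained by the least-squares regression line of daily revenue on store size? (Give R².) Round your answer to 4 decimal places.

n = 6, Σx = 1437, Σy = 57.1, Σxy = 15266, Σx² = 373319, Σy² = 688.19
Sxx = Σx² − (Σx)²/n = 373319 − 344161.5 = 29157.5
Sxy = Σxy − (Σx)(Σy)/n = 15266 − 13675.45 = 1590.55
Syy = Σy² − (Σy)²/n = 688.19 − 543.401667 = 144.788333
R² = Sxy²/(Sxx·Syy) = (1590.55)²/(29157.5·144.788333) = 0.599254

0.5993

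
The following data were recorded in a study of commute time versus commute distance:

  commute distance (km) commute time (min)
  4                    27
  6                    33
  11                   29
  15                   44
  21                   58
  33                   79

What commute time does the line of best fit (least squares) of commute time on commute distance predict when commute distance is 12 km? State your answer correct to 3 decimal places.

n = 6, Σx = 90, Σy = 270, Σxy = 5110, Σx² = 1928
Sxx = Σx² − (Σx)²/n = 1928 − 1350 = 578
Sxy = Σxy − (Σx)(Σy)/n = 5110 − 4050 = 1060
b = Sxy/Sxx = 1060/578 = 1.833910
a = ȳ − b·x̄ = 45 − 1.833910·15 = 17.491349
ŷ(12) = a + b·12 = 17.491349 + 1.833910·12 = 39.498270

39.498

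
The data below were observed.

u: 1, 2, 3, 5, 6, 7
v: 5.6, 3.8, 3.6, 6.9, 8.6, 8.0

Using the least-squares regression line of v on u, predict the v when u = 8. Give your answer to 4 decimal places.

8.9548

n = 6, Σx = 24, Σy = 36.5, Σxy = 166.1, Σx² = 124
Sxx = Σx² − (Σx)²/n = 124 − 96 = 28
Sxy = Σxy − (Σx)(Σy)/n = 166.1 − 146 = 20.1
b = Sxy/Sxx = 20.1/28 = 0.717857
a = ȳ − b·x̄ = 6.083333 − 0.717857·4 = 3.211905
ŷ(8) = a + b·8 = 3.211905 + 0.717857·8 = 8.954762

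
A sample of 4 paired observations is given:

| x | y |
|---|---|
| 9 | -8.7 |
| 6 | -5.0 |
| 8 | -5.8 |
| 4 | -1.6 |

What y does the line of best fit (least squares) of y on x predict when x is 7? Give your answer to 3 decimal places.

n = 4, Σx = 27, Σy = -21.1, Σxy = -161.1, Σx² = 197
Sxx = Σx² − (Σx)²/n = 197 − 182.25 = 14.75
Sxy = Σxy − (Σx)(Σy)/n = -161.1 − (-142.425) = -18.675
b = Sxy/Sxx = -18.675/14.75 = -1.266102
a = ȳ − b·x̄ = -5.275 − (-1.266102)·6.75 = 3.271186
ŷ(7) = a + b·7 = 3.271186 + (-1.266102)·7 = -5.591525

-5.592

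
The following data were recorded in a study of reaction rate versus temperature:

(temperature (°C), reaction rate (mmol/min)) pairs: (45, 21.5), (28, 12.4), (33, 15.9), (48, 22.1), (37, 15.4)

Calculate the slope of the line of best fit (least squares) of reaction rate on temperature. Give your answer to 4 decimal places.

n = 5, Σx = 191, Σy = 87.3, Σxy = 3470, Σx² = 7571
Sxx = Σx² − (Σx)²/n = 7571 − 7296.2 = 274.8
Sxy = Σxy − (Σx)(Σy)/n = 3470 − 3334.86 = 135.14
b = Sxy/Sxx = 135.14/274.8 = 0.491776

0.4918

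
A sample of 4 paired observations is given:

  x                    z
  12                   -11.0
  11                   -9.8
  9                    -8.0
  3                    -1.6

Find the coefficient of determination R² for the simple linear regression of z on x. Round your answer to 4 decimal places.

0.9992

n = 4, Σx = 35, Σy = -30.4, Σxy = -316.6, Σx² = 355, Σy² = 283.6
Sxx = Σx² − (Σx)²/n = 355 − 306.25 = 48.75
Sxy = Σxy − (Σx)(Σy)/n = -316.6 − (-266) = -50.6
Syy = Σy² − (Σy)²/n = 283.6 − 231.04 = 52.56
R² = Sxy²/(Sxx·Syy) = (-50.6)²/(48.75·52.56) = 0.999243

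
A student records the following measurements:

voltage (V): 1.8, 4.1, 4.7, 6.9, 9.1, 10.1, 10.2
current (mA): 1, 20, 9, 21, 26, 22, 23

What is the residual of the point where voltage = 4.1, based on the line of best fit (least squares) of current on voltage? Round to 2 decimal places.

8.51

n = 7, Σx = 46.9, Σy = 122, Σxy = 964.4, Σx² = 378.61
Sxx = Σx² − (Σx)²/n = 378.61 − 314.23 = 64.38
Sxy = Σxy − (Σx)(Σy)/n = 964.4 − 817.4 = 147
b = Sxy/Sxx = 147/64.38 = 2.283318
a = ȳ − b·x̄ = 17.428571 − 2.283318·6.7 = 2.130342
ŷ(4.1) = 2.130342 + 2.283318·4.1 = 11.491945
residual = y − ŷ = 20 − 11.491945 = 8.508055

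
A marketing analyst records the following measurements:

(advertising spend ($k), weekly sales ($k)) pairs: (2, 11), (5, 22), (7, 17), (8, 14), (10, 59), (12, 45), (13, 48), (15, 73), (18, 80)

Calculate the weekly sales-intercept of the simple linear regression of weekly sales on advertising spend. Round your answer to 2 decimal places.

n = 9, Σx = 90, Σy = 369, Σxy = 4652, Σx² = 1104
Sxx = Σx² − (Σx)²/n = 1104 − 900 = 204
Sxy = Σxy − (Σx)(Σy)/n = 4652 − 3690 = 962
b = Sxy/Sxx = 962/204 = 4.715686
a = ȳ − b·x̄ = 41 − 4.715686·10 = -6.156863

-6.16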